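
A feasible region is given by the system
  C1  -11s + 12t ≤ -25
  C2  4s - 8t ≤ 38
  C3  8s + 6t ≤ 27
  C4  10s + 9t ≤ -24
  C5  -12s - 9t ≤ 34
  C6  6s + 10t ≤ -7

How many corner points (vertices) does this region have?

Pairwise boundary intersections that survive every other constraint:
  (-21/73, -514/219)
  (-61/81, -674/243)
  (75/58, -119/29)
  (35/66, -148/33)

4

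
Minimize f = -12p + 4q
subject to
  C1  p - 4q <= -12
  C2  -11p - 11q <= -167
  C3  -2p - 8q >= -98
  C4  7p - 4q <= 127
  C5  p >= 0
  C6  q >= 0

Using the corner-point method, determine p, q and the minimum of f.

Vertices and f = -12p + 4q:
  (536/55, 299/55) → f = -476/5
  (37/2, 61/8) → f = -383/2
  (43/11, 124/11) → f = -20/11

p = 37/2, q = 61/8, minimum f = -383/2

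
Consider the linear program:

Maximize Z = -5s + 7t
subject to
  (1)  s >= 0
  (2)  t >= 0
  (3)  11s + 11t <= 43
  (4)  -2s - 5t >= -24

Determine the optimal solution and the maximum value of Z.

s = 0, t = 43/11, maximum Z = 301/11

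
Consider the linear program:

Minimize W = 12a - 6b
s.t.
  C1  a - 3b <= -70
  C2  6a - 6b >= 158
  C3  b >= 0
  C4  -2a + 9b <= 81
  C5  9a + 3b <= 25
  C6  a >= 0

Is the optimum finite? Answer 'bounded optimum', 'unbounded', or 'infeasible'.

infeasible

The boundaries 9a + 3b = 25 and a = 0 meet at (0, 25/3), but that point violates a - 3b ≤ -70. Every candidate vertex is excluded by some other constraint, so the feasible region is empty.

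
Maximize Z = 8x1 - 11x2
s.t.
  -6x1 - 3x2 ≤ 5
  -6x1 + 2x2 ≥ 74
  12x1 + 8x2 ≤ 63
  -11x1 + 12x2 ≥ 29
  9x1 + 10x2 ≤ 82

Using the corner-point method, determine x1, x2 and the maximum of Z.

Extreme points and Z = 8x1 - 11x2:
  (-116/15, 69/5) → Z = -641/3
  (-296/33, 179/11) → Z = -8275/33
  (-96/13, 193/13) → Z = -2891/13

The optimum lies where -6x1 - 3x2 = 5 and -6x1 + 2x2 = 74.
Solving simultaneously gives x1 = -116/15, x2 = 69/5.

x1 = -116/15, x2 = 69/5, maximum Z = -641/3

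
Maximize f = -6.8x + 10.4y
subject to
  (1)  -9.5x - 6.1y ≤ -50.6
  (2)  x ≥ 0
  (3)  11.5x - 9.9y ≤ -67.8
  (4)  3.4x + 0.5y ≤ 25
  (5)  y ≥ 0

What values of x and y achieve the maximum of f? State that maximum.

Vertices and f = -6.8x + 10.4y:
  (0, 506/61) → f = 26312/305
  (2184/4105, 6130/821) → f = 1519544/20525
  (0, 50) → f = 520
  (21360/3941, 51802/3941) → f = 1967464/19705

x = 0, y = 50, maximum f = 520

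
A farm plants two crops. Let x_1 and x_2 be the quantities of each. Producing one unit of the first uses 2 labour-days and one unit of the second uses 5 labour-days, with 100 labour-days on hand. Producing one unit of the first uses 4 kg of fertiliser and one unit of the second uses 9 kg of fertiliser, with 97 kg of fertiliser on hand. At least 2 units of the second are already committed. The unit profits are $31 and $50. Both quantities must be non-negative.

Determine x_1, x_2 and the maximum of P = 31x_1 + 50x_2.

Corner points and P = 31x_1 + 50x_2:
  (0, 97/9) → P = 4850/9
  (0, 2) → P = 100
  (79/4, 2) → P = 2849/4

The optimum lies where 4x_1 + 9x_2 = 97 and x_2 = 2.
Solving simultaneously gives x_1 = 79/4, x_2 = 2.

x_1 = 79/4, x_2 = 2, maximum P = 2849/4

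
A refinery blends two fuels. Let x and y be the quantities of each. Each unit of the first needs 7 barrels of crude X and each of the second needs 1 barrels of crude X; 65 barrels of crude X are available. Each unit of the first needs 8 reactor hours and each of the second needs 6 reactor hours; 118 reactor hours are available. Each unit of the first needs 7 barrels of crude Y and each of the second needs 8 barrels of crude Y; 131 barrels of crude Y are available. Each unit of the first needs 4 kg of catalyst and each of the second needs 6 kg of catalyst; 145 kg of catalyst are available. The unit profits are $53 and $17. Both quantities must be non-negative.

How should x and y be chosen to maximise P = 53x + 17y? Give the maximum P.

Extreme points and P = 53x + 17y:
  (0, 0) → P = 0
  (0, 131/8) → P = 2227/8
  (65/7, 0) → P = 3445/7
  (8, 9) → P = 577
  (79/11, 111/11) → P = 6074/11

The optimum lies where 7x + y = 65 and 8x + 6y = 118.
Solving simultaneously gives x = 8, y = 9.

x = 8, y = 9, maximum P = 577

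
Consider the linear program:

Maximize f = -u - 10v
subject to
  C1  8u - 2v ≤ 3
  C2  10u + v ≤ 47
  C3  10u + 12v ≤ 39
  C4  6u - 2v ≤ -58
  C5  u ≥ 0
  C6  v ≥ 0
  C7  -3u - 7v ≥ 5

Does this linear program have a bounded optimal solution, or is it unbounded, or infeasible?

infeasible

The boundaries 6u - 2v = -58 and v = 0 meet at (-29/3, 0), but that point violates u ≥ 0. Every candidate vertex is excluded by some other constraint, so the feasible region is empty.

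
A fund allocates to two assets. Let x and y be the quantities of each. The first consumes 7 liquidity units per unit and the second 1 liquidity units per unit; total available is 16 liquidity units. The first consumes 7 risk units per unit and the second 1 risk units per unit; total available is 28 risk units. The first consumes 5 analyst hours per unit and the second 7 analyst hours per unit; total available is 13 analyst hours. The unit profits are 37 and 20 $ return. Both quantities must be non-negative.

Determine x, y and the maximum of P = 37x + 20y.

x = 9/4, y = 1/4, maximum P = 353/4

Corner points and P = 37x + 20y:
  (0, 0) → P = 0
  (0, 13/7) → P = 260/7
  (16/7, 0) → P = 592/7
  (9/4, 1/4) → P = 353/4

At the optimal vertex, 7x + y = 16 and 5x + 7y = 13.
Solving simultaneously gives x = 9/4, y = 1/4.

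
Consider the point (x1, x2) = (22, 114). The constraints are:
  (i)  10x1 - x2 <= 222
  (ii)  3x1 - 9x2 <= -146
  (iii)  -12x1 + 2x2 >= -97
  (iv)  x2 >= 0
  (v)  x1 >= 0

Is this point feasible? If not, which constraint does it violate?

feasible

(i): 106 ≤ 222 ✓
(ii): -960 ≤ -146 ✓
(iii): -36 ≥ -97 ✓
(iv): 114 ≥ 0 ✓
(v): 22 ≥ 0 ✓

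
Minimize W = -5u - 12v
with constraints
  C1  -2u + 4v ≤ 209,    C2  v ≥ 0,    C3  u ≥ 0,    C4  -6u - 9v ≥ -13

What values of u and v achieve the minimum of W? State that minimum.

u = 0, v = 13/9, minimum W = -52/3

Feasible corners and W = -5u - 12v:
  (0, 0) → W = 0
  (13/6, 0) → W = -65/6
  (0, 13/9) → W = -52/3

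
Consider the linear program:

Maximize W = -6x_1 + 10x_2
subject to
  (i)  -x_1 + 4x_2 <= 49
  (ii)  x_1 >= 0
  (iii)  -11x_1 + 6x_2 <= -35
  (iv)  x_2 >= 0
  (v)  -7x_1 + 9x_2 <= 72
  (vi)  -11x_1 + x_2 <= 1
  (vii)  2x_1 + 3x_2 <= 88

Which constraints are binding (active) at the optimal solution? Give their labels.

(i) and (iii)

Vertices and W = -6x_1 + 10x_2:
  (217/19, 287/19) → W = 1568/19
  (205/11, 186/11) → W = 630/11
  (35/11, 0) → W = -210/11
  (44, 0) → W = -264

The maximum is at (217/19, 287/19). Substituting into each constraint, equality holds for (i) and (iii); the remaining constraints have slack.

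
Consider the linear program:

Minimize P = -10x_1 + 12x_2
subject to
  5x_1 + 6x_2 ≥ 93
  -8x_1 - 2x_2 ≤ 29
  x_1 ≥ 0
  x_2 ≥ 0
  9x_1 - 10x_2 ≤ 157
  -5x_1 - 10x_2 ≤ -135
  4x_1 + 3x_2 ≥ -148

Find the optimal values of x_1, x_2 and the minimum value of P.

The feasible region is unbounded (it extends along (0, 1), (10, 9)), but P strictly increases along every unbounded feasible direction, so there is no improving ray and the minimum is attained at a vertex.

x_1 = 146/7, x_2 = 43/14, minimum P = -1202/7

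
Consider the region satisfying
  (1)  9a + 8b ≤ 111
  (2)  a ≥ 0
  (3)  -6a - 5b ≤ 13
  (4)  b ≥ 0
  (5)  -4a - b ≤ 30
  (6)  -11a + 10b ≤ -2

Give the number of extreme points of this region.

3

Intersecting each pair of boundary lines and keeping only the points that satisfy every inequality leaves:
  (37/3, 0)
  (563/89, 1203/178)
  (2/11, 0)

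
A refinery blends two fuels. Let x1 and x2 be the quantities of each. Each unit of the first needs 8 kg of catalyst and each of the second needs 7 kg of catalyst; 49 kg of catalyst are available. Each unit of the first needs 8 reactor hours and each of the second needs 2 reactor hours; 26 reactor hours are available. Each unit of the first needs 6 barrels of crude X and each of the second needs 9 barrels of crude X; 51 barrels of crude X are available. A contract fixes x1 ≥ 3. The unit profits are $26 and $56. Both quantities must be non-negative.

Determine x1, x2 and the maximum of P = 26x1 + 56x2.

x1 = 3, x2 = 1, maximum P = 134

The binding constraints are 8x1 + 2x2 = 26 and x1 = 3.
Solving simultaneously gives x1 = 3, x2 = 1.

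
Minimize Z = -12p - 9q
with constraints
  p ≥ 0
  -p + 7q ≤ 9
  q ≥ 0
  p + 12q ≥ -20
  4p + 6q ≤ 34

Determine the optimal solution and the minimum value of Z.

p = 17/2, q = 0, minimum Z = -102

The optimum lies where q = 0 and 4p + 6q = 34.
Solving simultaneously gives p = 17/2, q = 0.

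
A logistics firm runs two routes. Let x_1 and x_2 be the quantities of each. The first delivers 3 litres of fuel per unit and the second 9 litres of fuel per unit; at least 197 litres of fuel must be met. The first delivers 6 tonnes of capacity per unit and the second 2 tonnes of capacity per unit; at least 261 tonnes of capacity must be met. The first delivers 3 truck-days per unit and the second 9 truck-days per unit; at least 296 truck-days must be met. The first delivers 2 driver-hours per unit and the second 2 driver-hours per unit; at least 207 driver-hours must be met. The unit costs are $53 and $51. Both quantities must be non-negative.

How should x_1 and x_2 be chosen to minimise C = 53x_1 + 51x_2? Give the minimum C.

Extreme points and C = 53x_1 + 51x_2:
  (0, 261/2) → C = 13311/2
  (207/2, 0) → C = 10971/2
  (27/2, 90) → C = 10611/2
The feasible region is unbounded (it extends along (0, 1), (1, 0)), but C strictly increases along every unbounded feasible direction, so there is no improving ray and the minimum is attained at a vertex.

x_1 = 27/2, x_2 = 90, minimum C = 10611/2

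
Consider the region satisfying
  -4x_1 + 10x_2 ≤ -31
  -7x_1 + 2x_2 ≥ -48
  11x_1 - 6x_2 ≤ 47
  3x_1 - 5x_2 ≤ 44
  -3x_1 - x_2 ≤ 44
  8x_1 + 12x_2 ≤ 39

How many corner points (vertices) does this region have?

Intersecting each pair of boundary lines and keeping only the points that satisfy every inequality leaves:
  (142/43, -153/86)
  (-409/34, -269/34)
  (-29/37, -343/37)
  (-88/9, -44/3)

4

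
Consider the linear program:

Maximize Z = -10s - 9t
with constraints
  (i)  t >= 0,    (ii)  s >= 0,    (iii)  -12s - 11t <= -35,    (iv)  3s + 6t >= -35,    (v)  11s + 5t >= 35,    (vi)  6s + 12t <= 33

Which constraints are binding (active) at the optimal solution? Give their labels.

(i) and (v)

Vertices and Z = -10s - 9t:
  (35/11, 0) → Z = -350/11
  (11/2, 0) → Z = -55
  (5/2, 3/2) → Z = -77/2

The maximum is at (35/11, 0). Substituting into each constraint, equality holds for (i) and (v); the remaining constraints have slack.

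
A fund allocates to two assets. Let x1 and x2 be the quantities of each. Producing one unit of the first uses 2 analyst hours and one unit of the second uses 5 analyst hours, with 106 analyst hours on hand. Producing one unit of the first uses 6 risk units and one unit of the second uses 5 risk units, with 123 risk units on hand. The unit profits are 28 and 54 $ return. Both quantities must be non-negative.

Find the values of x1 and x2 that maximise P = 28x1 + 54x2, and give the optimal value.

Vertices and P = 28x1 + 54x2:
  (0, 0) → P = 0
  (0, 106/5) → P = 5724/5
  (41/2, 0) → P = 574
  (17/4, 39/2) → P = 1172

At the optimal vertex, 2x1 + 5x2 = 106 and 6x1 + 5x2 = 123.
Solving simultaneously gives x1 = 17/4, x2 = 39/2.

x1 = 17/4, x2 = 39/2, maximum P = 1172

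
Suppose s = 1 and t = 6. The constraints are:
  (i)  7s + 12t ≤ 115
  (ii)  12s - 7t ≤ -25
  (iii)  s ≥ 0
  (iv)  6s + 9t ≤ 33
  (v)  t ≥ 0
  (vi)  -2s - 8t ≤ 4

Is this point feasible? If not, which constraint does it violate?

Constraint (iv): 6s + 9t = 60, which is not ≤ 33. All other constraints are satisfied.

not feasible — violates (iv)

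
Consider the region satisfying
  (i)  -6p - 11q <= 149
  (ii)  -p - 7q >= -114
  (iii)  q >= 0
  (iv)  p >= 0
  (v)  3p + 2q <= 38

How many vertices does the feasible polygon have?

4

The feasible vertices (each the meet of two boundaries and inside every other half-plane) are:
  (0, 114/7)
  (2, 16)
  (0, 0)
  (38/3, 0)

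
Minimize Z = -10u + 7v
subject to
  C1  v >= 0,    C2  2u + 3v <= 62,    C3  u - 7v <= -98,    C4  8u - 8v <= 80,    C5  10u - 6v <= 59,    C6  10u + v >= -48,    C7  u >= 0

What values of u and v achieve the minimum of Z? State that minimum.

u = 140/17, v = 258/17, minimum Z = 406/17

Vertices and Z = -10u + 7v:
  (140/17, 258/17) → Z = 406/17
  (0, 62/3) → Z = 434/3
  (0, 14) → Z = 98

The binding constraints are 2u + 3v = 62 and u - 7v = -98.
Solving simultaneously gives u = 140/17, v = 258/17.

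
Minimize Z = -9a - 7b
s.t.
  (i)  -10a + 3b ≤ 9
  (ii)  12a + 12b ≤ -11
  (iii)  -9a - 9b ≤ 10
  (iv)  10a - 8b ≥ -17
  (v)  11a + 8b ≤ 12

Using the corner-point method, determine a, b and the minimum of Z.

a = 58/9, b = -265/36, minimum Z = -233/36

Corner points and Z = -9a - 7b:
  (-47/52, -1/78) → Z = 1283/156
  (-37/39, -19/117) → Z = 1132/117
  (58/9, -265/36) → Z = -233/36
  (188/27, -218/27) → Z = -166/27

The binding constraints are 12a + 12b = -11 and 11a + 8b = 12.
Solving simultaneously gives a = 58/9, b = -265/36.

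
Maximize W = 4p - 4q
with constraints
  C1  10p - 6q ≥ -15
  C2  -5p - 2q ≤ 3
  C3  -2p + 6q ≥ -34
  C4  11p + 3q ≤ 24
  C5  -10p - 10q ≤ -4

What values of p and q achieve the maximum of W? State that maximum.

Vertices and W = 4p - 4q:
  (33/32, 135/32) → W = -51/4
  (-63/80, 19/16) → W = -79/10
  (57/20, -49/20) → W = 106/5

The binding constraints are 11p + 3q = 24 and -10p - 10q = -4.
Solving simultaneously gives p = 57/20, q = -49/20.

p = 57/20, q = -49/20, maximum W = 106/5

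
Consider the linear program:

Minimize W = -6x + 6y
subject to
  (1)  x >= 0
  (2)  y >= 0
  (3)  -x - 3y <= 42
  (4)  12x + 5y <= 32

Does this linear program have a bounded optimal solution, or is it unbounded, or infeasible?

bounded optimum

Extreme points and W = -6x + 6y:
  (0, 0) → W = 0
  (0, 32/5) → W = 192/5
  (8/3, 0) → W = -16
The feasible region has finitely many vertices and no improving ray; the minimum is -16 at (8/3, 0).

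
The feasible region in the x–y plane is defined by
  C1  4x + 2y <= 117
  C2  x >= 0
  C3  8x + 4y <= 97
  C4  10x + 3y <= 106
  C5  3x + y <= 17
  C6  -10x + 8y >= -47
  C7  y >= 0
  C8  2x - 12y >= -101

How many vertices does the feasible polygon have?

5

Of the 27 pairwise boundary intersections, those satisfying every inequality are:
  (0, 0)
  (0, 101/12)
  (183/34, 29/34)
  (103/38, 337/38)
  (47/10, 0)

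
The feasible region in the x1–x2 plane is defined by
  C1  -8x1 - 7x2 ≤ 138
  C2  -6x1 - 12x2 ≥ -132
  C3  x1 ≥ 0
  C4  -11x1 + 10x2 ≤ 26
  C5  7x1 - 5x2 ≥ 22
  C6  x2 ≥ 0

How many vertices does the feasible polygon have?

3

Of the 15 pairwise boundary intersections, those satisfying every inequality are:
  (154/19, 132/19)
  (22, 0)
  (22/7, 0)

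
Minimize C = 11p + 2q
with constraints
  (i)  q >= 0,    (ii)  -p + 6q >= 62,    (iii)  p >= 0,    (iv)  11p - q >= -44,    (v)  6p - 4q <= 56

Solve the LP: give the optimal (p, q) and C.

p = 0, q = 31/3, minimum C = 62/3

Corner points and C = 11p + 2q:
  (0, 31/3) → C = 62/3
  (73/4, 107/8) → C = 455/2
  (0, 44) → C = 88
The feasible region is unbounded (it extends along (1, 11), (2, 3)), but C strictly increases along every unbounded feasible direction, so there is no improving ray and the minimum is attained at a vertex.

At the optimal vertex, -p + 6q = 62 and p = 0.
Solving simultaneously gives p = 0, q = 31/3.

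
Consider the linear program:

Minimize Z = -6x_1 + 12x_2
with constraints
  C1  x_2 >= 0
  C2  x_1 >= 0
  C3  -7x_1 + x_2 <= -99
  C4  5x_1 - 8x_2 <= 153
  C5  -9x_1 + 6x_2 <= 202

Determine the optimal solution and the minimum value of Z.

x_1 = 153/5, x_2 = 0, minimum Z = -918/5

Corner points and Z = -6x_1 + 12x_2:
  (99/7, 0) → Z = -594/7
  (153/5, 0) → Z = -918/5
  (796/33, 2305/33) → Z = 7628/11
The feasible region is unbounded (it extends along (2, 3), (8, 5)), but Z strictly increases along every unbounded feasible direction, so there is no improving ray and the minimum is attained at a vertex.

The optimum lies where x_2 = 0 and 5x_1 - 8x_2 = 153.
Solving simultaneously gives x_1 = 153/5, x_2 = 0.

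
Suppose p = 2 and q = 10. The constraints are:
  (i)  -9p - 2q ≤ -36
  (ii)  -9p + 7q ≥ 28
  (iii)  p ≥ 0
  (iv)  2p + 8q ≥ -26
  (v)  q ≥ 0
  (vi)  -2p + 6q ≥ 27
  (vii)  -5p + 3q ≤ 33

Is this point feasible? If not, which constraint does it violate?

feasible

(i): -38 ≤ -36 ✓
(ii): 52 ≥ 28 ✓
(iii): 2 ≥ 0 ✓
(iv): 84 ≥ -26 ✓
(v): 10 ≥ 0 ✓
(vi): 56 ≥ 27 ✓
(vii): 20 ≤ 33 ✓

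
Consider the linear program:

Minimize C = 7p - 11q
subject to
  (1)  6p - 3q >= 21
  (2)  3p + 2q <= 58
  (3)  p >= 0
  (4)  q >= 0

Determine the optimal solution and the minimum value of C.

Corner points and C = 7p - 11q:
  (72/7, 95/7) → C = -541/7
  (7/2, 0) → C = 49/2
  (58/3, 0) → C = 406/3

p = 72/7, q = 95/7, minimum C = -541/7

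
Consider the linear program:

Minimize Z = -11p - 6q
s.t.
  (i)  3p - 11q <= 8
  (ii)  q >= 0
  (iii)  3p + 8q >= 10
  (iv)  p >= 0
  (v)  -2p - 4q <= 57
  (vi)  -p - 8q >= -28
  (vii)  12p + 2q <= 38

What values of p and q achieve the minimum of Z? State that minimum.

p = 124/47, q = 149/47, minimum Z = -2258/47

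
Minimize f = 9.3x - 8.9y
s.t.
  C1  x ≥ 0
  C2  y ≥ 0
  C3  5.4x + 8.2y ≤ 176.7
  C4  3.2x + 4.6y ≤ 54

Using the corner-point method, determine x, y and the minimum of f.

Corner points and f = 9.3x - 8.9y:
  (0, 0) → f = 0
  (0, 270/23) → f = -2403/23
  (135/8, 0) → f = 2511/16

At the optimal vertex, x = 0 and 3.2x + 4.6y = 54.
Solving simultaneously gives x = 0, y = 270/23.

x = 0, y = 270/23, minimum f = -2403/23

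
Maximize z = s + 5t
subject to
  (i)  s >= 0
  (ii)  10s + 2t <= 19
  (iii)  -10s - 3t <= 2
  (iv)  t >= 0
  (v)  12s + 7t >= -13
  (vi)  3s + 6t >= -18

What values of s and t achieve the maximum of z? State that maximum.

Vertices and z = s + 5t:
  (0, 19/2) → z = 95/2
  (0, 0) → z = 0
  (19/10, 0) → z = 19/10

s = 0, t = 19/2, maximum z = 95/2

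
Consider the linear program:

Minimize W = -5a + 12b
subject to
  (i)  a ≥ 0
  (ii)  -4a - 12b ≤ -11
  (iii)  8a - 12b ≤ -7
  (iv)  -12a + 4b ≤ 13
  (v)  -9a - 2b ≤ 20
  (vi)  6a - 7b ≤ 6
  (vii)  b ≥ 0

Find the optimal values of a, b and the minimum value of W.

Corner points and W = -5a + 12b:
  (0, 11/12) → W = 11
  (0, 13/4) → W = 39
  (1/3, 29/36) → W = 8
  (121/16, 45/8) → W = 475/16
The feasible region is unbounded (it extends along (1, 3), (7, 6)), but W strictly increases along every unbounded feasible direction, so there is no improving ray and the minimum is attained at a vertex.

The binding constraints are -4a - 12b = -11 and 8a - 12b = -7.
Solving simultaneously gives a = 1/3, b = 29/36.

a = 1/3, b = 29/36, minimum W = 8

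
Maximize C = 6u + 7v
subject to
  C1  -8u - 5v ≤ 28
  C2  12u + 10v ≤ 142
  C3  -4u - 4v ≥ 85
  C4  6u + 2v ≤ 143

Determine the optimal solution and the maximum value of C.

The binding constraints are -8u - 5v = 28 and -4u - 4v = 85.
Solving simultaneously gives u = 313/12, v = -142/3.

u = 313/12, v = -142/3, maximum C = -1049/6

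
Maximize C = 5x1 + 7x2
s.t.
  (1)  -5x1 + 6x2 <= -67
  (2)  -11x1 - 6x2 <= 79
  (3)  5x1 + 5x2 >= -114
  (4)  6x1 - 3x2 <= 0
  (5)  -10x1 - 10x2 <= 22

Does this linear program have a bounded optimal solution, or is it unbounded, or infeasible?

The boundaries -5x1 + 6x2 = -67 and -10x1 - 10x2 = 22 meet at (269/55, -78/11), but that point violates 6x1 - 3x2 ≤ 0. Every candidate vertex is excluded by some other constraint, so the feasible region is empty.

infeasible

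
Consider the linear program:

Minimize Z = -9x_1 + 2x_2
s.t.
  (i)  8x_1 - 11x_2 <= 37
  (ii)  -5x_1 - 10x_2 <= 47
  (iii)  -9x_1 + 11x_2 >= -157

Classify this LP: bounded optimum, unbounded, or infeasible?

From the feasible point (-49/45, -187/45), moving in the direction (11, 9) keeps every constraint satisfied while Z decreases without bound.

unbounded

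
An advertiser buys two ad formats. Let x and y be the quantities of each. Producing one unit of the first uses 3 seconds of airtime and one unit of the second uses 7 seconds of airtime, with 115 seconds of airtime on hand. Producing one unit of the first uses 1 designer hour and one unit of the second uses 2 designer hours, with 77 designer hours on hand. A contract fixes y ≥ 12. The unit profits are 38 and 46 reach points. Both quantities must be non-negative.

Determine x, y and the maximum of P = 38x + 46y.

x = 31/3, y = 12, maximum P = 2834/3

Feasible corners and P = 38x + 46y:
  (0, 115/7) → P = 5290/7
  (0, 12) → P = 552
  (31/3, 12) → P = 2834/3

At the optimal vertex, 3x + 7y = 115 and y = 12.
Solving simultaneously gives x = 31/3, y = 12.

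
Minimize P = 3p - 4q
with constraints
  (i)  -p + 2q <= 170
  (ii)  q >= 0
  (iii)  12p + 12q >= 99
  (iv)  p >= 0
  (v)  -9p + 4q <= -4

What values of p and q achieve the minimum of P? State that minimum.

Feasible corners and P = 3p - 4q:
  (344/7, 767/7) → P = -2036/7
  (33/4, 0) → P = 99/4
  (37/13, 281/52) → P = -170/13
The feasible region is unbounded (it extends along (2, 1), (1, 0)), but P strictly increases along every unbounded feasible direction, so there is no improving ray and the minimum is attained at a vertex.

p = 344/7, q = 767/7, minimum P = -2036/7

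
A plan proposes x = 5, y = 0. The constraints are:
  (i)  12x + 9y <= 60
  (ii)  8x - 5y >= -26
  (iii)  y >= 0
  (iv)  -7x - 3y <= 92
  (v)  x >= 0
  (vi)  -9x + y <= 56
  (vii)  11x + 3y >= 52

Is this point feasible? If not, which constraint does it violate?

(i): 60 ≤ 60 ✓
(ii): 40 ≥ -26 ✓
(iii): 0 ≥ 0 ✓
(iv): -35 ≤ 92 ✓
(v): 5 ≥ 0 ✓
(vi): -45 ≤ 56 ✓
(vii): 55 ≥ 52 ✓

feasible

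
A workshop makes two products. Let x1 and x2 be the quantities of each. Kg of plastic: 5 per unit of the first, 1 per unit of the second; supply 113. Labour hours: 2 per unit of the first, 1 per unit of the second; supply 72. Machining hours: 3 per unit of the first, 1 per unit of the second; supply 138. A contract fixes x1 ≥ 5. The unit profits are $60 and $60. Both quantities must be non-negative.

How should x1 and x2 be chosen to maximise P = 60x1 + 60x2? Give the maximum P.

x1 = 5, x2 = 62, maximum P = 4020

Corner points and P = 60x1 + 60x2:
  (113/5, 0) → P = 1356
  (5, 0) → P = 300
  (41/3, 134/3) → P = 3500
  (5, 62) → P = 4020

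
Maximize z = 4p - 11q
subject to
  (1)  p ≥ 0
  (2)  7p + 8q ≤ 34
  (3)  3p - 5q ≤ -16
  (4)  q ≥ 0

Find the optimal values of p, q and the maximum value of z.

p = 0, q = 16/5, maximum z = -176/5

Feasible corners and z = 4p - 11q:
  (0, 17/4) → z = -187/4
  (0, 16/5) → z = -176/5
  (42/59, 214/59) → z = -2186/59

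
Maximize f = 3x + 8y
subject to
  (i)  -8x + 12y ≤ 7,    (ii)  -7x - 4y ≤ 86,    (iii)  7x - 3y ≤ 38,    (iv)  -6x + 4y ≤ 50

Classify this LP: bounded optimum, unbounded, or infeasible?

Corner points and f = 3x + 8y:
  (-265/29, -639/116) → f = -2073/29
  (159/20, 353/60) → f = 851/12
  (-106/49, -124/7) → f = -7262/49
The feasible region has finitely many vertices and no improving ray; the maximum is 851/12 at (159/20, 353/60).

bounded optimum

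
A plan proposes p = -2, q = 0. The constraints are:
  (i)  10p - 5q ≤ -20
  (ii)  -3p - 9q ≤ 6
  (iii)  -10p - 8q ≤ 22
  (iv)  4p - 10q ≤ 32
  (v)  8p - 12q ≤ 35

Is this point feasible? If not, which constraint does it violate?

(i): -20 ≤ -20 ✓
(ii): 6 ≤ 6 ✓
(iii): 20 ≤ 22 ✓
(iv): -8 ≤ 32 ✓
(v): -16 ≤ 35 ✓

feasible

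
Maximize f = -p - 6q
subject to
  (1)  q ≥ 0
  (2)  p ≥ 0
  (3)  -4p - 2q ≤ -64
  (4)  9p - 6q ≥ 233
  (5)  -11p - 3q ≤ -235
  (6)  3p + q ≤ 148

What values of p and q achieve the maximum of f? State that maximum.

Feasible corners and f = -p - 6q:
  (233/9, 0) → f = -233/9
  (148/3, 0) → f = -148/3
  (1121/27, 211/9) → f = -4919/27

At the optimal vertex, q = 0 and 9p - 6q = 233.
Solving simultaneously gives p = 233/9, q = 0.

p = 233/9, q = 0, maximum f = -233/9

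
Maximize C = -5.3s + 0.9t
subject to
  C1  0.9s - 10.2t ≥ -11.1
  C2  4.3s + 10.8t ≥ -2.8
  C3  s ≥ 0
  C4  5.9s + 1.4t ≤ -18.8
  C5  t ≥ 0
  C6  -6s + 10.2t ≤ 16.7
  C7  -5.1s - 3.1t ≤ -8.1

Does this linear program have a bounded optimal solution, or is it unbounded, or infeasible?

The boundaries 0.9s - 10.2t = -11.1 and -5.1s - 3.1t = -8.1 meet at (1607/1827, 710/609), but that point violates 5.9s + 1.4t ≤ -18.8. Every candidate vertex is excluded by some other constraint, so the feasible region is empty.

infeasible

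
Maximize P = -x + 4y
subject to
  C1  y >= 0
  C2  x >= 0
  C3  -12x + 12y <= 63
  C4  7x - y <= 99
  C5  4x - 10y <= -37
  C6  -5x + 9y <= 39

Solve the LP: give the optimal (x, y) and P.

Vertices and P = -x + 4y:
  (0, 37/10) → P = 74/5
  (0, 13/3) → P = 52/3
  (1027/66, 655/66) → P = 531/22
  (465/29, 384/29) → P = 1071/29

At the optimal vertex, 7x - y = 99 and -5x + 9y = 39.
Solving simultaneously gives x = 465/29, y = 384/29.

x = 465/29, y = 384/29, maximum P = 1071/29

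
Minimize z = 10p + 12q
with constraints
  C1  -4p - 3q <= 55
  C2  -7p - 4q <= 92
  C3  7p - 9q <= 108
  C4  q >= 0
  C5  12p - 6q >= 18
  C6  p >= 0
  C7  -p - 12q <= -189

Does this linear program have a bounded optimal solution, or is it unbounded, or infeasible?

Corner points and z = 10p + 12q:
  (999/31, 405/31) → z = 14850/31
  (9, 15) → z = 270
The feasible region has finitely many vertices and no improving ray; the minimum is 270 at (9, 15).

bounded optimum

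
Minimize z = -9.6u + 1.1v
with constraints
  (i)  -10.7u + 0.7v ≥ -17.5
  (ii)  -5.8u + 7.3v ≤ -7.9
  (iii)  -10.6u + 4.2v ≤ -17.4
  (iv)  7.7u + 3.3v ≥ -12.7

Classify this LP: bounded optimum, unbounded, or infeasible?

bounded optimum

Extreme points and z = -9.6u + 1.1v:
  (219/134, -17/938) → z = -29471/1876
  (2443/2035, -13532/2035) → z = -38338/2035
  (2/33, -395/99) → z = -4921/990
The feasible region has finitely many vertices and no improving ray; the minimum is -38338/2035 at (2443/2035, -13532/2035).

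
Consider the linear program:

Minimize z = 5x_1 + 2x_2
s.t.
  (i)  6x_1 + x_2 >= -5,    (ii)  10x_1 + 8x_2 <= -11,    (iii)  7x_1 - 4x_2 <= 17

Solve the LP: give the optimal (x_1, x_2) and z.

x_1 = -3/31, x_2 = -137/31, minimum z = -289/31

At the optimal vertex, 6x_1 + x_2 = -5 and 7x_1 - 4x_2 = 17.
Solving simultaneously gives x_1 = -3/31, x_2 = -137/31.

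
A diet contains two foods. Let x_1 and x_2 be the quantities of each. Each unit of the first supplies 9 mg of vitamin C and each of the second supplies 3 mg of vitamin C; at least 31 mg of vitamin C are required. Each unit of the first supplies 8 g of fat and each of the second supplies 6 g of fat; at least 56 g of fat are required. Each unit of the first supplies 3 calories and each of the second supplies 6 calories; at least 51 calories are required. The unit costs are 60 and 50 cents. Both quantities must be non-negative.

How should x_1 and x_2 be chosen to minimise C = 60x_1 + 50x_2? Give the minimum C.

x_1 = 1, x_2 = 8, minimum C = 460

Vertices and C = 60x_1 + 50x_2:
  (0, 31/3) → C = 1550/3
  (17, 0) → C = 1020
  (3/5, 128/15) → C = 1388/3
  (1, 8) → C = 460
The feasible region is unbounded (it extends along (0, 1), (1, 0)), but C strictly increases along every unbounded feasible direction, so there is no improving ray and the minimum is attained at a vertex.

At the optimal vertex, 8x_1 + 6x_2 = 56 and 3x_1 + 6x_2 = 51.
Solving simultaneously gives x_1 = 1, x_2 = 8.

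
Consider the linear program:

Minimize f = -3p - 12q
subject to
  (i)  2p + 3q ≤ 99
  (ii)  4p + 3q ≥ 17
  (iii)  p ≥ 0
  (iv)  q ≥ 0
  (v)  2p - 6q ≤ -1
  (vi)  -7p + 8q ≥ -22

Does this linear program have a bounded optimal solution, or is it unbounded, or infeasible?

Extreme points and f = -3p - 12q:
  (0, 33) → f = -396
  (858/37, 649/37) → f = -10362/37
  (0, 17/3) → f = -68
  (33/10, 19/15) → f = -251/10
  (70/13, 51/26) → f = -516/13
The feasible region has finitely many vertices and no improving ray; the minimum is -396 at (0, 33).

bounded optimum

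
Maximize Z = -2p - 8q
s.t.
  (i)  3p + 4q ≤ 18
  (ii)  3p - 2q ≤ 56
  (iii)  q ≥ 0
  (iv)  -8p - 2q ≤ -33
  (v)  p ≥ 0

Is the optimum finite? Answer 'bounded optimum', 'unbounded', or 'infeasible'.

bounded optimum

Corner points and Z = -2p - 8q:
  (6, 0) → Z = -12
  (48/13, 45/26) → Z = -276/13
  (33/8, 0) → Z = -33/4
The feasible region has finitely many vertices and no improving ray; the maximum is -33/4 at (33/8, 0).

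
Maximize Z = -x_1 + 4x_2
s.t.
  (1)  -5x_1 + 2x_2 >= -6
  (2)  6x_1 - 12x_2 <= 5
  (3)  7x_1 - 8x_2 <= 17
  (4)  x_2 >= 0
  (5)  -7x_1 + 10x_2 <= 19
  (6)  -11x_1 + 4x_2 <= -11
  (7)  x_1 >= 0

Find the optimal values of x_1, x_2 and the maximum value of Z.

Feasible corners and Z = -x_1 + 4x_2:
  (31/24, 11/48) → Z = -3/8
  (49/18, 137/36) → Z = 25/2
  (28/27, 11/108) → Z = -17/27
  (93/41, 143/41) → Z = 479/41

The binding constraints are -5x_1 + 2x_2 = -6 and -7x_1 + 10x_2 = 19.
Solving simultaneously gives x_1 = 49/18, x_2 = 137/36.

x_1 = 49/18, x_2 = 137/36, maximum Z = 25/2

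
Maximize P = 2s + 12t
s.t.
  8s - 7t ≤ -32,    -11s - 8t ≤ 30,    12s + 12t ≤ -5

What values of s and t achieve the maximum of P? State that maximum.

s = -80/9, t = 305/36, maximum P = 755/9

Vertices and P = 2s + 12t:
  (-466/141, 112/141) → P = 412/141
  (-419/180, 86/45) → P = 329/18
  (-80/9, 305/36) → P = 755/9

The binding constraints are -11s - 8t = 30 and 12s + 12t = -5.
Solving simultaneously gives s = -80/9, t = 305/36.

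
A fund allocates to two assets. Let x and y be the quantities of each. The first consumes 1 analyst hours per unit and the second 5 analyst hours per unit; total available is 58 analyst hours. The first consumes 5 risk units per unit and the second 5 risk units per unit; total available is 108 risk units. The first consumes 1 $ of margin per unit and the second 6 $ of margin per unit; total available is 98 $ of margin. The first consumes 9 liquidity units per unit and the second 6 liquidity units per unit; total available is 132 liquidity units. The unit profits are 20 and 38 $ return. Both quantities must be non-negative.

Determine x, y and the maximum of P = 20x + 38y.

Corner points and P = 20x + 38y:
  (0, 0) → P = 0
  (0, 58/5) → P = 2204/5
  (44/3, 0) → P = 880/3
  (8, 10) → P = 540

x = 8, y = 10, maximum P = 540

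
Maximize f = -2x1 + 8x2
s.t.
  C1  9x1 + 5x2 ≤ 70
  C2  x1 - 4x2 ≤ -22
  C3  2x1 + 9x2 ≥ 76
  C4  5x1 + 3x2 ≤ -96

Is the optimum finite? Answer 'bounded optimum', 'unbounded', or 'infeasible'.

From the feasible point (-28, 44/3), moving in the direction (-3, 5) keeps every constraint satisfied while f increases without bound.

unbounded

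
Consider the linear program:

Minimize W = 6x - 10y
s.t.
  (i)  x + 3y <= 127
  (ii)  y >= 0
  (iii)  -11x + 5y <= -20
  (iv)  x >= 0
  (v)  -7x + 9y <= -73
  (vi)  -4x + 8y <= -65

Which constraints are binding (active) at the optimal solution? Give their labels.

Vertices and W = 6x - 10y:
  (127, 0) → W = 762
  (1211/20, 443/20) → W = 709/5
  (65/4, 0) → W = 195/2

The minimum is at (65/4, 0). Substituting into each constraint, equality holds for (ii) and (vi); the remaining constraints have slack.

(ii) and (vi)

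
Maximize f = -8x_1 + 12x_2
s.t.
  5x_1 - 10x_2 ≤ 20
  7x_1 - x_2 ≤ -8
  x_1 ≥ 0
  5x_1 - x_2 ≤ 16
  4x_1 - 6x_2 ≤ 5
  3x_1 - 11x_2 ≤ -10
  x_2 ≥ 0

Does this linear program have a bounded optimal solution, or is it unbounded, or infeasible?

From the feasible point (0, 8), moving in the direction (0, 1) keeps every constraint satisfied while f increases without bound.

unbounded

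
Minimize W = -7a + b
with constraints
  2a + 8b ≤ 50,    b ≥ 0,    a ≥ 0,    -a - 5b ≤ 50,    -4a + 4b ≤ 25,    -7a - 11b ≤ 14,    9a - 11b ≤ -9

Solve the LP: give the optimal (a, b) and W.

Extreme points and W = -7a + b:
  (0, 25/4) → W = 25/4
  (239/47, 234/47) → W = -1439/47
  (0, 9/11) → W = 9/11

a = 239/47, b = 234/47, minimum W = -1439/47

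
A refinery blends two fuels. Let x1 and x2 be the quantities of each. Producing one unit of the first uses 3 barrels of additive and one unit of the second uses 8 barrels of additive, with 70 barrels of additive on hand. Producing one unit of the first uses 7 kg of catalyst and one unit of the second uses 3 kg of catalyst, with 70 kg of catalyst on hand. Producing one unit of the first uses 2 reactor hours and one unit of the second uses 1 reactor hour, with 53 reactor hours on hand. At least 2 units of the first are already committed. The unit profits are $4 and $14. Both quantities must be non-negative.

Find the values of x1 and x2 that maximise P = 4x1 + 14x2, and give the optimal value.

Extreme points and P = 4x1 + 14x2:
  (10, 0) → P = 40
  (2, 0) → P = 8
  (350/47, 280/47) → P = 5320/47
  (2, 8) → P = 120

At the optimal vertex, 3x1 + 8x2 = 70 and x1 = 2.
Solving simultaneously gives x1 = 2, x2 = 8.

x1 = 2, x2 = 8, maximum P = 120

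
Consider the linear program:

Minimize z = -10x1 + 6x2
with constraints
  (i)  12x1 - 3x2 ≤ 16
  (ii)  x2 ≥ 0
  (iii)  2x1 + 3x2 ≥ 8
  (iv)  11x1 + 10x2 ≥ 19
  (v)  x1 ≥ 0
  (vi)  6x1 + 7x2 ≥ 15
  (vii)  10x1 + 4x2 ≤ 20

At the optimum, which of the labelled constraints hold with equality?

(iii) and (vii)

Vertices and z = -10x1 + 6x2:
  (0, 8/3) → z = 16
  (14/11, 20/11) → z = -20/11
  (0, 5) → z = 30

The minimum is at (14/11, 20/11). Substituting into each constraint, equality holds for (iii) and (vii); the remaining constraints have slack.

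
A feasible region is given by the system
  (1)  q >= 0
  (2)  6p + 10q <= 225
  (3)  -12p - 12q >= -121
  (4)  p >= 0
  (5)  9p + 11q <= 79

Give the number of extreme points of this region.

3

Intersecting each pair of boundary lines and keeping only the points that satisfy every inequality leaves:
  (0, 0)
  (79/9, 0)
  (0, 79/11)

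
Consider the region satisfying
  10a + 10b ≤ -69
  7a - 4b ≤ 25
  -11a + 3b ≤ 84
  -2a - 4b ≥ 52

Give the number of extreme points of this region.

3

Of the 6 pairwise boundary intersections, those satisfying every inequality are:
  (-411/23, -863/23)
  (-3, -23/2)
  (-246/25, -202/25)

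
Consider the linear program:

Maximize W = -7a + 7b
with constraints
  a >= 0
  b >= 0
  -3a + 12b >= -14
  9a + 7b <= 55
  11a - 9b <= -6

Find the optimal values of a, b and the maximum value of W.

Extreme points and W = -7a + 7b:
  (0, 55/7) → W = 55
  (0, 2/3) → W = 14/3
  (453/158, 659/158) → W = 721/79

The optimum lies where a = 0 and 9a + 7b = 55.
Solving simultaneously gives a = 0, b = 55/7.

a = 0, b = 55/7, maximum W = 55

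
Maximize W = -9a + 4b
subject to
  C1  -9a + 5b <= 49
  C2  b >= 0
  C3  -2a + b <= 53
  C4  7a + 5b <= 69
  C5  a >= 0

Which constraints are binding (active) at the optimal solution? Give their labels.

Vertices and W = -9a + 4b:
  (5/4, 241/20) → W = 739/20
  (0, 49/5) → W = 196/5
  (69/7, 0) → W = -621/7
  (0, 0) → W = 0

The maximum is at (0, 49/5). Substituting into each constraint, equality holds for C1 and C5; the remaining constraints have slack.

C1 and C5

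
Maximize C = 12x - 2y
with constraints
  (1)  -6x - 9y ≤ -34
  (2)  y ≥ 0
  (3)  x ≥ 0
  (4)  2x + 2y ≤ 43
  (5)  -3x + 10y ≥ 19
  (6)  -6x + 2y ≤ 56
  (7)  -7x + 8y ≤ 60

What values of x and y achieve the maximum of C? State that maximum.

x = 196/13, y = 167/26, maximum C = 2185/13

Vertices and C = 12x - 2y:
  (0, 34/9) → C = -68/9
  (169/87, 72/29) → C = 532/29
  (0, 15/2) → C = -15
  (196/13, 167/26) → C = 2185/13
  (112/15, 421/30) → C = 923/15

The binding constraints are 2x + 2y = 43 and -3x + 10y = 19.
Solving simultaneously gives x = 196/13, y = 167/26.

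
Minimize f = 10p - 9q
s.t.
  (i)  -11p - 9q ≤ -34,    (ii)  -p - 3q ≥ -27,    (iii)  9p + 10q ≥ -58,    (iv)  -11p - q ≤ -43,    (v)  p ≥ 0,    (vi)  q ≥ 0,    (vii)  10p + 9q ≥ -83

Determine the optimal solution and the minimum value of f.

Extreme points and f = 10p - 9q:
  (51/16, 127/16) → f = -633/16
  (27, 0) → f = 270
  (43/11, 0) → f = 430/11

The optimum lies where -p - 3q = -27 and -11p - q = -43.
Solving simultaneously gives p = 51/16, q = 127/16.

p = 51/16, q = 127/16, minimum f = -633/16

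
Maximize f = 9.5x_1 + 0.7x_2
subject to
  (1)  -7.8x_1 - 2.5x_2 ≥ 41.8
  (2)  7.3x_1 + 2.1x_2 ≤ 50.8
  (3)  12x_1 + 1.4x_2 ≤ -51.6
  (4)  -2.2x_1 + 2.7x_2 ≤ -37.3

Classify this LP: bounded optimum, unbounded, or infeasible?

unbounded

From the feasible point (-4355/1774, -14028/887), moving in the direction (1.4, -12) keeps every constraint satisfied while f increases without bound.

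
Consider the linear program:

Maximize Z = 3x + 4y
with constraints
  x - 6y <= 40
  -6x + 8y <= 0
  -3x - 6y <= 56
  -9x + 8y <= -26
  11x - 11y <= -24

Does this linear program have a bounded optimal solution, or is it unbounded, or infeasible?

The boundaries x - 6y = 40 and -9x + 8y = -26 meet at (-82/23, -167/23), but that point violates 11x - 11y ≤ -24. Every candidate vertex is excluded by some other constraint, so the feasible region is empty.

infeasible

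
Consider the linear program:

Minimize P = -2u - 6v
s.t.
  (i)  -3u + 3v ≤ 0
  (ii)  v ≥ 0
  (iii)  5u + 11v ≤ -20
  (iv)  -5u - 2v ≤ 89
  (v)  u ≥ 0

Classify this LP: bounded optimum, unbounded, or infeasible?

The boundaries -3u + 3v = 0 and v = 0 meet at (0, 0), but that point violates 5u + 11v ≤ -20. Every candidate vertex is excluded by some other constraint, so the feasible region is empty.

infeasible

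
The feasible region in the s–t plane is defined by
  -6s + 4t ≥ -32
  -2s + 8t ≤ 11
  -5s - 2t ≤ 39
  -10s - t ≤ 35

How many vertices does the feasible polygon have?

3

The feasible vertices (each the meet of two boundaries and inside every other half-plane) are:
  (15/2, 13/4)
  (-54/23, -265/23)
  (-291/82, 20/41)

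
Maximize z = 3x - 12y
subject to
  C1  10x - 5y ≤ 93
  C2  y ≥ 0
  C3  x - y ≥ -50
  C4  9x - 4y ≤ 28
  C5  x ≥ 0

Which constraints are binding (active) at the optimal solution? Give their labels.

C2 and C4

Vertices and z = 3x - 12y:
  (28/9, 0) → z = 28/3
  (0, 0) → z = 0
  (228/5, 478/5) → z = -5052/5
  (0, 50) → z = -600

The maximum is at (28/9, 0). Substituting into each constraint, equality holds for C2 and C4; the remaining constraints have slack.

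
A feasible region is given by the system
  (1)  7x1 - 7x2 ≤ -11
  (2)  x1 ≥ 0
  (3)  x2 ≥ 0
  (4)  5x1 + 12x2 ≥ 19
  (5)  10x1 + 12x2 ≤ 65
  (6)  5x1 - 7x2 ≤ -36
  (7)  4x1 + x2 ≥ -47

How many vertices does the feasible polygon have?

Intersecting each pair of boundary lines and keeping only the points that satisfy every inequality leaves:
  (0, 65/12)
  (0, 36/7)
  (23/130, 137/26)

3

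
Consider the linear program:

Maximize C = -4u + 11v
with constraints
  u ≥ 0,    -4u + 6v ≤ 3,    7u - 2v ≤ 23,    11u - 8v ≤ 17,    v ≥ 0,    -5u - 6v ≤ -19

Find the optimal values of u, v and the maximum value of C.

Corner points and C = -4u + 11v:
  (63/17, 101/34) → C = 607/34
  (16/9, 91/54) → C = 617/54
  (127/53, 62/53) → C = 174/53

u = 63/17, v = 101/34, maximum C = 607/34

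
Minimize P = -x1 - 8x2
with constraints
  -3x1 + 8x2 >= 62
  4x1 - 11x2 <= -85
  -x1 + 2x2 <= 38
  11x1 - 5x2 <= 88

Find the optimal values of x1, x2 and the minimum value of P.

Corner points and P = -x1 - 8x2:
  (-2, 7) → P = -54
  (1014/73, 946/73) → P = -8582/73
  (-248/3, -67/3) → P = 784/3
  (366/17, 506/17) → P = -4414/17

The binding constraints are -x1 + 2x2 = 38 and 11x1 - 5x2 = 88.
Solving simultaneously gives x1 = 366/17, x2 = 506/17.

x1 = 366/17, x2 = 506/17, minimum P = -4414/17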